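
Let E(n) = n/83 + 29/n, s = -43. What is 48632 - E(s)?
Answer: 173571864/3569 ≈ 48633.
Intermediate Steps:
E(n) = 29/n + n/83 (E(n) = n*(1/83) + 29/n = n/83 + 29/n = 29/n + n/83)
48632 - E(s) = 48632 - (29/(-43) + (1/83)*(-43)) = 48632 - (29*(-1/43) - 43/83) = 48632 - (-29/43 - 43/83) = 48632 - 1*(-4256/3569) = 48632 + 4256/3569 = 173571864/3569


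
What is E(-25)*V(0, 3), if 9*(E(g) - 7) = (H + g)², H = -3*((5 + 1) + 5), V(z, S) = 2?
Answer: 6854/9 ≈ 761.56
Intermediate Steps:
H = -33 (H = -3*(6 + 5) = -3*11 = -33)
E(g) = 7 + (-33 + g)²/9
E(-25)*V(0, 3) = (7 + (-33 - 25)²/9)*2 = (7 + (⅑)*(-58)²)*2 = (7 + (⅑)*3364)*2 = (7 + 3364/9)*2 = (3427/9)*2 = 6854/9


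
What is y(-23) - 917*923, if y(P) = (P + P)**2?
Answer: -844275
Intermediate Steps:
y(P) = 4*P**2 (y(P) = (2*P)**2 = 4*P**2)
y(-23) - 917*923 = 4*(-23)**2 - 917*923 = 4*529 - 846391 = 2116 - 846391 = -844275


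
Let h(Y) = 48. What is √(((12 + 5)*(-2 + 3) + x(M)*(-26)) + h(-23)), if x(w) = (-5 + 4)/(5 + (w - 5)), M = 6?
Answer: 4*√39/3 ≈ 8.3267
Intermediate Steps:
x(w) = -1/w (x(w) = -1/(5 + (-5 + w)) = -1/w)
√(((12 + 5)*(-2 + 3) + x(M)*(-26)) + h(-23)) = √(((12 + 5)*(-2 + 3) - 1/6*(-26)) + 48) = √((17*1 - 1*⅙*(-26)) + 48) = √((17 - ⅙*(-26)) + 48) = √((17 + 13/3) + 48) = √(64/3 + 48) = √(208/3) = 4*√39/3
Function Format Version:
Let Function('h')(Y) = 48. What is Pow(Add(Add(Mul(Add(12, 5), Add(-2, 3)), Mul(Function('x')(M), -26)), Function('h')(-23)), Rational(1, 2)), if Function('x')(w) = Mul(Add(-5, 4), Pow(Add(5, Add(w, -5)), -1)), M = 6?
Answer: Mul(Rational(4, 3), Pow(39, Rational(1, 2))) ≈ 8.3267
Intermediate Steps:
Function('x')(w) = Mul(-1, Pow(w, -1)) (Function('x')(w) = Mul(-1, Pow(Add(5, Add(-5, w)), -1)) = Mul(-1, Pow(w, -1)))
Pow(Add(Add(Mul(Add(12, 5), Add(-2, 3)), Mul(Function('x')(M), -26)), Function('h')(-23)), Rational(1, 2)) = Pow(Add(Add(Mul(Add(12, 5), Add(-2, 3)), Mul(Mul(-1, Pow(6, -1)), -26)), 48), Rational(1, 2)) = Pow(Add(Add(Mul(17, 1), Mul(Mul(-1, Rational(1, 6)), -26)), 48), Rational(1, 2)) = Pow(Add(Add(17, Mul(Rational(-1, 6), -26)), 48), Rational(1, 2)) = Pow(Add(Add(17, Rational(13, 3)), 48), Rational(1, 2)) = Pow(Add(Rational(64, 3), 48), Rational(1, 2)) = Pow(Rational(208, 3), Rational(1, 2)) = Mul(Rational(4, 3), Pow(39, Rational(1, 2)))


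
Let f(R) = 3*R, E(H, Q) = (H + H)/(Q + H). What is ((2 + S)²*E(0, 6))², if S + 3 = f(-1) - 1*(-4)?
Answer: 0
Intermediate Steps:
E(H, Q) = 2*H/(H + Q) (E(H, Q) = (2*H)/(H + Q) = 2*H/(H + Q))
S = -2 (S = -3 + (3*(-1) - 1*(-4)) = -3 + (-3 + 4) = -3 + 1 = -2)
((2 + S)²*E(0, 6))² = ((2 - 2)²*(2*0/(0 + 6)))² = (0²*(2*0/6))² = (0*(2*0*(⅙)))² = (0*0)² = 0² = 0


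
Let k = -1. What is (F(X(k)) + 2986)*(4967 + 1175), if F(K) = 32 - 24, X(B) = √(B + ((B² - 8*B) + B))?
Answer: 18389148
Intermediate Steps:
X(B) = √(B² - 6*B) (X(B) = √(B + (B² - 7*B)) = √(B² - 6*B))
F(K) = 8
(F(X(k)) + 2986)*(4967 + 1175) = (8 + 2986)*(4967 + 1175) = 2994*6142 = 18389148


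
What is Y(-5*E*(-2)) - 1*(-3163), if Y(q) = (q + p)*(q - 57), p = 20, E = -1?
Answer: 2493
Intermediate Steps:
Y(q) = (-57 + q)*(20 + q) (Y(q) = (q + 20)*(q - 57) = (20 + q)*(-57 + q) = (-57 + q)*(20 + q))
Y(-5*E*(-2)) - 1*(-3163) = (-1140 + (-5*(-1)*(-2))**2 - 37*(-5*(-1))*(-2)) - 1*(-3163) = (-1140 + (5*(-2))**2 - 185*(-2)) + 3163 = (-1140 + (-10)**2 - 37*(-10)) + 3163 = (-1140 + 100 + 370) + 3163 = -670 + 3163 = 2493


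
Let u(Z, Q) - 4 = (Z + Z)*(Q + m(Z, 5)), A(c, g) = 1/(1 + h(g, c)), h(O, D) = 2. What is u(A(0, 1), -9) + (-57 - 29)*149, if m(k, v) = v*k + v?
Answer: -115304/9 ≈ -12812.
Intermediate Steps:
m(k, v) = v + k*v (m(k, v) = k*v + v = v + k*v)
A(c, g) = ⅓ (A(c, g) = 1/(1 + 2) = 1/3 = ⅓)
u(Z, Q) = 4 + 2*Z*(5 + Q + 5*Z) (u(Z, Q) = 4 + (Z + Z)*(Q + 5*(1 + Z)) = 4 + (2*Z)*(Q + (5 + 5*Z)) = 4 + (2*Z)*(5 + Q + 5*Z) = 4 + 2*Z*(5 + Q + 5*Z))
u(A(0, 1), -9) + (-57 - 29)*149 = (4 + 2*(-9)*(⅓) + 10*(⅓)*(1 + ⅓)) + (-57 - 29)*149 = (4 - 6 + 10*(⅓)*(4/3)) - 86*149 = (4 - 6 + 40/9) - 12814 = 22/9 - 12814 = -115304/9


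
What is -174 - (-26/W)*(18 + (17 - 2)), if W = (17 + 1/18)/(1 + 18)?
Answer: 240018/307 ≈ 781.82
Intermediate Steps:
W = 307/342 (W = (17 + 1/18)/19 = (307/18)*(1/19) = 307/342 ≈ 0.89766)
-174 - (-26/W)*(18 + (17 - 2)) = -174 - (-26/307/342)*(18 + (17 - 2)) = -174 - (-26*342/307)*(18 + 15) = -174 - (-8892)*33/307 = -174 - 1*(-293436/307) = -174 + 293436/307 = 240018/307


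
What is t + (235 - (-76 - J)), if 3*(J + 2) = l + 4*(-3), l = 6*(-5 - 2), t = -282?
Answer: 9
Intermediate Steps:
l = -42 (l = 6*(-7) = -42)
J = -20 (J = -2 + (-42 + 4*(-3))/3 = -2 + (-42 - 12)/3 = -2 + (⅓)*(-54) = -2 - 18 = -20)
t + (235 - (-76 - J)) = -282 + (235 - (-76 - 1*(-20))) = -282 + (235 - (-76 + 20)) = -282 + (235 - 1*(-56)) = -282 + (235 + 56) = -282 + 291 = 9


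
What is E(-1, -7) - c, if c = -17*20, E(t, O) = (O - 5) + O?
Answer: 321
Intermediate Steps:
E(t, O) = -5 + 2*O (E(t, O) = (-5 + O) + O = -5 + 2*O)
c = -340
E(-1, -7) - c = (-5 + 2*(-7)) - 1*(-340) = (-5 - 14) + 340 = -19 + 340 = 321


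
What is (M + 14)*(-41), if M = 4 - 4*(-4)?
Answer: -1394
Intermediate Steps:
M = 20 (M = 4 + 16 = 20)
(M + 14)*(-41) = (20 + 14)*(-41) = 34*(-41) = -1394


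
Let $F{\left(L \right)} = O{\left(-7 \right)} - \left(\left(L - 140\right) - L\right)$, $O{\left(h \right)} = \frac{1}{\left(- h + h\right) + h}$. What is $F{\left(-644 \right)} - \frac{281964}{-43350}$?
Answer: $\frac{7402233}{50575} \approx 146.36$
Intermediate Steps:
$O{\left(h \right)} = \frac{1}{h}$ ($O{\left(h \right)} = \frac{1}{0 + h} = \frac{1}{h}$)
$F{\left(L \right)} = \frac{979}{7}$ ($F{\left(L \right)} = \frac{1}{-7} - \left(\left(L - 140\right) - L\right) = - \frac{1}{7} - \left(\left(-140 + L\right) - L\right) = - \frac{1}{7} - -140 = - \frac{1}{7} + 140 = \frac{979}{7}$)
$F{\left(-644 \right)} - \frac{281964}{-43350} = \frac{979}{7} - \frac{281964}{-43350} = \frac{979}{7} - - \frac{46994}{7225} = \frac{979}{7} + \frac{46994}{7225} = \frac{7402233}{50575}$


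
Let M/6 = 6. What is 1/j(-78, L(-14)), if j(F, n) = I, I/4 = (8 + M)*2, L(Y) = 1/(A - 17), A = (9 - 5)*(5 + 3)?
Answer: 1/352 ≈ 0.0028409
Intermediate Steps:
M = 36 (M = 6*6 = 36)
A = 32 (A = 4*8 = 32)
L(Y) = 1/15 (L(Y) = 1/(32 - 17) = 1/15)
I = 352 (I = 4*((8 + 36)*2) = 4*(44*2) = 4*88 = 352)
j(F, n) = 352
1/j(-78, L(-14)) = 1/352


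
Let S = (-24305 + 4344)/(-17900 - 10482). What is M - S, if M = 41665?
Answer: 1182516069/28382 ≈ 41664.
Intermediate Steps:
S = 19961/28382 (S = -19961/(-28382) = -19961*(-1/28382) = 19961/28382 ≈ 0.70330)
M - S = 41665 - 1*19961/28382 = 41665 - 19961/28382 = 1182516069/28382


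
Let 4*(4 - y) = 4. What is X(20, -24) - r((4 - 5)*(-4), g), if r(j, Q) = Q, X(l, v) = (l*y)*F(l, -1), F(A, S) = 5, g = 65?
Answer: 235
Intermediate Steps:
y = 3 (y = 4 - ¼*4 = 4 - 1 = 3)
X(l, v) = 15*l (X(l, v) = (l*3)*5 = (3*l)*5 = 15*l)
X(20, -24) - r((4 - 5)*(-4), g) = 15*20 - 1*65 = 300 - 65 = 235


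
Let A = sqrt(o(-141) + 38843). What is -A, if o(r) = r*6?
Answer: -sqrt(37997) ≈ -194.93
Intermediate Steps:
o(r) = 6*r
A = sqrt(37997) (A = sqrt(6*(-141) + 38843) = sqrt(-846 + 38843) = sqrt(37997) ≈ 194.93)
-A = -sqrt(37997)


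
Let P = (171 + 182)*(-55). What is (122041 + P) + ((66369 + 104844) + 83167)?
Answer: 357006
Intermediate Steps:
P = -19415 (P = 353*(-55) = -19415)
(122041 + P) + ((66369 + 104844) + 83167) = (122041 - 19415) + ((66369 + 104844) + 83167) = 102626 + (171213 + 83167) = 102626 + 254380 = 357006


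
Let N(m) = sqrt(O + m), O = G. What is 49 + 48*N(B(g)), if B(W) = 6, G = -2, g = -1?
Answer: 145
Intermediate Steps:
O = -2
N(m) = sqrt(-2 + m)
49 + 48*N(B(g)) = 49 + 48*sqrt(-2 + 6) = 49 + 48*sqrt(4) = 49 + 48*2 = 49 + 96 = 145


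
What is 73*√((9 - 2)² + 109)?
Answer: 73*√158 ≈ 917.60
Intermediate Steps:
73*√((9 - 2)² + 109) = 73*√(7² + 109) = 73*√(49 + 109) = 73*√158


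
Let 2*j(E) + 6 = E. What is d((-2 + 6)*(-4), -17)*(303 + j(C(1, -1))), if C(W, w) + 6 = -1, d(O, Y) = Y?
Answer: -10081/2 ≈ -5040.5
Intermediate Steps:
C(W, w) = -7 (C(W, w) = -6 - 1 = -7)
j(E) = -3 + E/2
d((-2 + 6)*(-4), -17)*(303 + j(C(1, -1))) = -17*(303 + (-3 + (1/2)*(-7))) = -17*(303 + (-3 - 7/2)) = -17*(303 - 13/2) = -17*593/2 = -10081/2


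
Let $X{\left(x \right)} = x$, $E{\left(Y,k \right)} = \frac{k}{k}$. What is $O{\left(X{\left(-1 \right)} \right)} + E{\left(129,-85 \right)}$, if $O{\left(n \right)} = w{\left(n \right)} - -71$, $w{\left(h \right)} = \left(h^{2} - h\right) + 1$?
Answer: $75$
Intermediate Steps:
$E{\left(Y,k \right)} = 1$
$w{\left(h \right)} = 1 + h^{2} - h$
$O{\left(n \right)} = 72 + n^{2} - n$ ($O{\left(n \right)} = \left(1 + n^{2} - n\right) - -71 = \left(1 + n^{2} - n\right) + 71 = 72 + n^{2} - n$)
$O{\left(X{\left(-1 \right)} \right)} + E{\left(129,-85 \right)} = \left(72 + \left(-1\right)^{2} - -1\right) + 1 = \left(72 + 1 + 1\right) + 1 = 74 + 1 = 75$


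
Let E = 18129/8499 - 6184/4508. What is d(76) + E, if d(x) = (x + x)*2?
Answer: 973039107/3192791 ≈ 304.76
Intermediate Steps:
d(x) = 4*x (d(x) = (2*x)*2 = 4*x)
E = 2430643/3192791 (E = 18129*(1/8499) - 6184*1/4508 = 6043/2833 - 1546/1127 = 2430643/3192791 ≈ 0.76129)
d(76) + E = 4*76 + 2430643/3192791 = 304 + 2430643/3192791 = 973039107/3192791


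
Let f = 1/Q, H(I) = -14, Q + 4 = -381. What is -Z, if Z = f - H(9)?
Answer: -5389/385 ≈ -13.997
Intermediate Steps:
Q = -385 (Q = -4 - 381 = -385)
f = -1/385 (f = 1/(-385) = -1/385 ≈ -0.0025974)
Z = 5389/385 (Z = -1/385 - 1*(-14) = -1/385 + 14 = 5389/385 ≈ 13.997)
-Z = -1*5389/385 = -5389/385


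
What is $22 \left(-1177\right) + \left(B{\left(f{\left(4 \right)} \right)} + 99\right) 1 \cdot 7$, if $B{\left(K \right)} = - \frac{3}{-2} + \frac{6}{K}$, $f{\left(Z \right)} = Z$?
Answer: $-25180$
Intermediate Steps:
$B{\left(K \right)} = \frac{3}{2} + \frac{6}{K}$ ($B{\left(K \right)} = \left(-3\right) \left(- \frac{1}{2}\right) + \frac{6}{K} = \frac{3}{2} + \frac{6}{K}$)
$22 \left(-1177\right) + \left(B{\left(f{\left(4 \right)} \right)} + 99\right) 1 \cdot 7 = 22 \left(-1177\right) + \left(\left(\frac{3}{2} + \frac{6}{4}\right) + 99\right) 1 \cdot 7 = -25894 + \left(\left(\frac{3}{2} + 6 \cdot \frac{1}{4}\right) + 99\right) 7 = -25894 + \left(\left(\frac{3}{2} + \frac{3}{2}\right) + 99\right) 7 = -25894 + \left(3 + 99\right) 7 = -25894 + 102 \cdot 7 = -25894 + 714 = -25180$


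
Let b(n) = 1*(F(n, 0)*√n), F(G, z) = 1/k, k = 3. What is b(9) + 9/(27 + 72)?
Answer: 12/11 ≈ 1.0909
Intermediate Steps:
F(G, z) = ⅓ (F(G, z) = 1/3 = ⅓)
b(n) = √n/3 (b(n) = 1*(√n/3) = √n/3)
b(9) + 9/(27 + 72) = √9/3 + 9/(27 + 72) = (⅓)*3 + 9/99 = 1 + (1/99)*9 = 1 + 1/11 = 12/11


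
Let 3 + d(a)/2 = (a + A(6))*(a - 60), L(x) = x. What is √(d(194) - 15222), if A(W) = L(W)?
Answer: 2*√9593 ≈ 195.89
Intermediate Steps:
A(W) = W
d(a) = -6 + 2*(-60 + a)*(6 + a) (d(a) = -6 + 2*((a + 6)*(a - 60)) = -6 + 2*((6 + a)*(-60 + a)) = -6 + 2*((-60 + a)*(6 + a)) = -6 + 2*(-60 + a)*(6 + a))
√(d(194) - 15222) = √((-726 - 108*194 + 2*194²) - 15222) = √((-726 - 20952 + 2*37636) - 15222) = √((-726 - 20952 + 75272) - 15222) = √(53594 - 15222) = √38372 = 2*√9593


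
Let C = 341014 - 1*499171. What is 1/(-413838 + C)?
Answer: -1/571995 ≈ -1.7483e-6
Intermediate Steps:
C = -158157 (C = 341014 - 499171 = -158157)
1/(-413838 + C) = 1/(-413838 - 158157) = 1/(-571995) = -1/571995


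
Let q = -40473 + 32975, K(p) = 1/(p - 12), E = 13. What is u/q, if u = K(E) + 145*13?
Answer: -41/163 ≈ -0.25153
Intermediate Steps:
K(p) = 1/(-12 + p)
q = -7498
u = 1886 (u = 1/(-12 + 13) + 145*13 = 1/1 + 1885 = 1 + 1885 = 1886)
u/q = 1886/(-7498) = 1886*(-1/7498) = -41/163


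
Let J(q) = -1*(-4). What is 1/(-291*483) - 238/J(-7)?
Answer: -16725809/281106 ≈ -59.500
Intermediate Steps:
J(q) = 4
1/(-291*483) - 238/J(-7) = 1/(-291*483) - 238/4 = -1/291*1/483 - 238*¼ = -1/140553 - 119/2 = -16725809/281106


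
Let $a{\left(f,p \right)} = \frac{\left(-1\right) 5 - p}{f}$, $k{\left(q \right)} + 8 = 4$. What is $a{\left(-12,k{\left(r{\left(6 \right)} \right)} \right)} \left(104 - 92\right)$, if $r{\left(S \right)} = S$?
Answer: $1$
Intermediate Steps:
$k{\left(q \right)} = -4$ ($k{\left(q \right)} = -8 + 4 = -4$)
$a{\left(f,p \right)} = \frac{-5 - p}{f}$
$a{\left(-12,k{\left(r{\left(6 \right)} \right)} \right)} \left(104 - 92\right) = \frac{-5 - -4}{-12} \left(104 - 92\right) = - \frac{-5 + 4}{12} \cdot 12 = \left(- \frac{1}{12}\right) \left(-1\right) 12 = \frac{1}{12} \cdot 12 = 1$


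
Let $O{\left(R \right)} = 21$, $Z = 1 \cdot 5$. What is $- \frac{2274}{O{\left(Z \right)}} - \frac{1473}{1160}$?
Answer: $- \frac{889591}{8120} \approx -109.56$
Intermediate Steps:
$Z = 5$
$- \frac{2274}{O{\left(Z \right)}} - \frac{1473}{1160} = - \frac{2274}{21} - \frac{1473}{1160} = \left(-2274\right) \frac{1}{21} - \frac{1473}{1160} = - \frac{758}{7} - \frac{1473}{1160} = - \frac{889591}{8120}$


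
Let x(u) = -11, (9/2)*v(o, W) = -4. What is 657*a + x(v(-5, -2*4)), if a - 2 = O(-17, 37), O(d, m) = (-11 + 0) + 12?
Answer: 1960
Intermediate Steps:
O(d, m) = 1 (O(d, m) = -11 + 12 = 1)
a = 3 (a = 2 + 1 = 3)
v(o, W) = -8/9 (v(o, W) = (2/9)*(-4) = -8/9)
657*a + x(v(-5, -2*4)) = 657*3 - 11 = 1971 - 11 = 1960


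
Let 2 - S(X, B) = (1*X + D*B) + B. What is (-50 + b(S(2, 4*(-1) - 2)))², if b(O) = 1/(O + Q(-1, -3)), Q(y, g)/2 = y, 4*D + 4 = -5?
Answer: 906304/361 ≈ 2510.5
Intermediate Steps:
D = -9/4 (D = -1 + (¼)*(-5) = -1 - 5/4 = -9/4 ≈ -2.2500)
Q(y, g) = 2*y
S(X, B) = 2 - X + 5*B/4 (S(X, B) = 2 - ((1*X - 9*B/4) + B) = 2 - ((X - 9*B/4) + B) = 2 - (X - 5*B/4) = 2 + (-X + 5*B/4) = 2 - X + 5*B/4)
b(O) = 1/(-2 + O) (b(O) = 1/(O + 2*(-1)) = 1/(O - 2) = 1/(-2 + O))
(-50 + b(S(2, 4*(-1) - 2)))² = (-50 + 1/(-2 + (2 - 1*2 + 5*(4*(-1) - 2)/4)))² = (-50 + 1/(-2 + (2 - 2 + 5*(-4 - 2)/4)))² = (-50 + 1/(-2 + (2 - 2 + (5/4)*(-6))))² = (-50 + 1/(-2 + (2 - 2 - 15/2)))² = (-50 + 1/(-2 - 15/2))² = (-50 + 1/(-19/2))² = (-50 - 2/19)² = (-952/19)² = 906304/361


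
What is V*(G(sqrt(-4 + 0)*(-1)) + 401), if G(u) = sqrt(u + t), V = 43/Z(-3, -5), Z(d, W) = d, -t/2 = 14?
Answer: -17243/3 - 43*sqrt(-28 - 2*I)/3 ≈ -5750.4 + 75.893*I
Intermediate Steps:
t = -28 (t = -2*14 = -28)
V = -43/3 (V = 43/(-3) = 43*(-1/3) = -43/3 ≈ -14.333)
G(u) = sqrt(-28 + u) (G(u) = sqrt(u - 28) = sqrt(-28 + u))
V*(G(sqrt(-4 + 0)*(-1)) + 401) = -43*(sqrt(-28 + sqrt(-4 + 0)*(-1)) + 401)/3 = -43*(sqrt(-28 + sqrt(-4)*(-1)) + 401)/3 = -43*(sqrt(-28 + (2*I)*(-1)) + 401)/3 = -43*(sqrt(-28 - 2*I) + 401)/3 = -43*(401 + sqrt(-28 - 2*I))/3 = -17243/3 - 43*sqrt(-28 - 2*I)/3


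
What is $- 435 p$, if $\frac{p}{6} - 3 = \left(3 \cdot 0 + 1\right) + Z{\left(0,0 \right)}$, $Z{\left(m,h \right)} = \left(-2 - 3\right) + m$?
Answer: $2610$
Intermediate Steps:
$Z{\left(m,h \right)} = -5 + m$
$p = -6$ ($p = 18 + 6 \left(\left(3 \cdot 0 + 1\right) + \left(-5 + 0\right)\right) = 18 + 6 \left(\left(0 + 1\right) - 5\right) = 18 + 6 \left(1 - 5\right) = 18 + 6 \left(-4\right) = 18 - 24 = -6$)
$- 435 p = \left(-435\right) \left(-6\right) = 2610$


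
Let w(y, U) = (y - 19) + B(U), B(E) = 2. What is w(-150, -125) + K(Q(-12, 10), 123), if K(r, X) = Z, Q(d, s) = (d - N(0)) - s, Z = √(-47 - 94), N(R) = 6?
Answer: -167 + I*√141 ≈ -167.0 + 11.874*I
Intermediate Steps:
Z = I*√141 (Z = √(-141) = I*√141 ≈ 11.874*I)
w(y, U) = -17 + y (w(y, U) = (y - 19) + 2 = (-19 + y) + 2 = -17 + y)
Q(d, s) = -6 + d - s (Q(d, s) = (d - 1*6) - s = (d - 6) - s = (-6 + d) - s = -6 + d - s)
K(r, X) = I*√141
w(-150, -125) + K(Q(-12, 10), 123) = (-17 - 150) + I*√141 = -167 + I*√141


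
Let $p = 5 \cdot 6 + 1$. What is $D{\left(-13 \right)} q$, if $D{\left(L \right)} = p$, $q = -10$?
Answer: $-310$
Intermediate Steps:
$p = 31$ ($p = 30 + 1 = 31$)
$D{\left(L \right)} = 31$
$D{\left(-13 \right)} q = 31 \left(-10\right) = -310$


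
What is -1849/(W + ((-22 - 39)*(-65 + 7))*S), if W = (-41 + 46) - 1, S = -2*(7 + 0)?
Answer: 1849/49528 ≈ 0.037332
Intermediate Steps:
S = -14 (S = -2*7 = -14)
W = 4 (W = 5 - 1 = 4)
-1849/(W + ((-22 - 39)*(-65 + 7))*S) = -1849/(4 + ((-22 - 39)*(-65 + 7))*(-14)) = -1849/(4 - 61*(-58)*(-14)) = -1849/(4 + 3538*(-14)) = -1849/(4 - 49532) = -1849/(-49528) = -1849*(-1/49528) = 1849/49528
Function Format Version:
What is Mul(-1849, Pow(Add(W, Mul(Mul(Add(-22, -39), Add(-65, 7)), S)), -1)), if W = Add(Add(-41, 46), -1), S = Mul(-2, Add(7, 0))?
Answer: Rational(1849, 49528) ≈ 0.037332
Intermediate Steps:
S = -14 (S = Mul(-2, 7) = -14)
W = 4 (W = Add(5, -1) = 4)
Mul(-1849, Pow(Add(W, Mul(Mul(Add(-22, -39), Add(-65, 7)), S)), -1)) = Mul(-1849, Pow(Add(4, Mul(Mul(Add(-22, -39), Add(-65, 7)), -14)), -1)) = Mul(-1849, Pow(Add(4, Mul(Mul(-61, -58), -14)), -1)) = Mul(-1849, Pow(Add(4, Mul(3538, -14)), -1)) = Mul(-1849, Pow(Add(4, -49532), -1)) = Mul(-1849, Pow(-49528, -1)) = Mul(-1849, Rational(-1, 49528)) = Rational(1849, 49528)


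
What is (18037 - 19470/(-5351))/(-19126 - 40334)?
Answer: -96535457/318170460 ≈ -0.30341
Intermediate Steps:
(18037 - 19470/(-5351))/(-19126 - 40334) = (18037 - 19470*(-1/5351))/(-59460) = (18037 + 19470/5351)*(-1/59460) = (96535457/5351)*(-1/59460) = -96535457/318170460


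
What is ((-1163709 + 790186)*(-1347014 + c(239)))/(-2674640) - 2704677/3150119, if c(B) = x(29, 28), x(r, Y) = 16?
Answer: -792470759512865903/4212717141080 ≈ -1.8811e+5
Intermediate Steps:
c(B) = 16
((-1163709 + 790186)*(-1347014 + c(239)))/(-2674640) - 2704677/3150119 = ((-1163709 + 790186)*(-1347014 + 16))/(-2674640) - 2704677/3150119 = -373523*(-1346998)*(-1/2674640) - 2704677*1/3150119 = 503134733954*(-1/2674640) - 2704677/3150119 = -251567366977/1337320 - 2704677/3150119 = -792470759512865903/4212717141080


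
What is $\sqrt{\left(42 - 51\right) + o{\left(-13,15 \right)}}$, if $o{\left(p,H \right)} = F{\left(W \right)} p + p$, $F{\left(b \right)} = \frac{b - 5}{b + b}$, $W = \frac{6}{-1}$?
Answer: $\frac{i \sqrt{1221}}{6} \approx 5.8238 i$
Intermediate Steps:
$W = -6$ ($W = 6 \left(-1\right) = -6$)
$F{\left(b \right)} = \frac{-5 + b}{2 b}$
$o{\left(p,H \right)} = \frac{23 p}{12}$ ($o{\left(p,H \right)} = \frac{-5 - 6}{2 \left(-6\right)} p + p = \frac{1}{2} \left(- \frac{1}{6}\right) \left(-11\right) p + p = \frac{11 p}{12} + p = \frac{23 p}{12}$)
$\sqrt{\left(42 - 51\right) + o{\left(-13,15 \right)}} = \sqrt{\left(42 - 51\right) + \frac{23}{12} \left(-13\right)} = \sqrt{\left(42 - 51\right) - \frac{299}{12}} = \sqrt{-9 - \frac{299}{12}} = \sqrt{- \frac{407}{12}} = \frac{i \sqrt{1221}}{6}$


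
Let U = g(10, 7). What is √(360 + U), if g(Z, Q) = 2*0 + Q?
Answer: √367 ≈ 19.157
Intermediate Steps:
g(Z, Q) = Q (g(Z, Q) = 0 + Q = Q)
U = 7
√(360 + U) = √(360 + 7) = √367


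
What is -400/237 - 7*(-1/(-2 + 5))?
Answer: 51/79 ≈ 0.64557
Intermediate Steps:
-400/237 - 7*(-1/(-2 + 5)) = -400*1/237 - 7/(3*(-1)) = -400/237 - 7/(-3) = -400/237 - 7*(-1/3) = -400/237 + 7/3 = 51/79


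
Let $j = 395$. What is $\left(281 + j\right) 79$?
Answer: $53404$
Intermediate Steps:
$\left(281 + j\right) 79 = \left(281 + 395\right) 79 = 676 \cdot 79 = 53404$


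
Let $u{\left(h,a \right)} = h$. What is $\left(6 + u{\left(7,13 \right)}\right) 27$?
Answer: $351$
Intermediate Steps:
$\left(6 + u{\left(7,13 \right)}\right) 27 = \left(6 + 7\right) 27 = 13 \cdot 27 = 351$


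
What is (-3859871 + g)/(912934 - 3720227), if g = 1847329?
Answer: 2012542/2807293 ≈ 0.71690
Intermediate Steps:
(-3859871 + g)/(912934 - 3720227) = (-3859871 + 1847329)/(912934 - 3720227) = -2012542/(-2807293) = -2012542*(-1/2807293) = 2012542/2807293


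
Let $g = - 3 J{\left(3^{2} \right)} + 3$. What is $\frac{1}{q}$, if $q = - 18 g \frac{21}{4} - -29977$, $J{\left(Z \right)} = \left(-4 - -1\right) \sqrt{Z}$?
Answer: $\frac{1}{27142} \approx 3.6843 \cdot 10^{-5}$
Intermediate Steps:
$J{\left(Z \right)} = - 3 \sqrt{Z}$ ($J{\left(Z \right)} = \left(-4 + 1\right) \sqrt{Z} = - 3 \sqrt{Z}$)
$g = 30$ ($g = - 3 \left(- 3 \sqrt{3^{2}}\right) + 3 = - 3 \left(- 3 \sqrt{9}\right) + 3 = - 3 \left(\left(-3\right) 3\right) + 3 = \left(-3\right) \left(-9\right) + 3 = 27 + 3 = 30$)
$q = 27142$ ($q = \left(-18\right) 30 \cdot \frac{21}{4} - -29977 = - 540 \cdot 21 \cdot \frac{1}{4} + 29977 = \left(-540\right) \frac{21}{4} + 29977 = -2835 + 29977 = 27142$)
$\frac{1}{q} = \frac{1}{27142}$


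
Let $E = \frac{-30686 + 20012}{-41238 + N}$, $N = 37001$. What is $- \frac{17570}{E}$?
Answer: $- \frac{37222045}{5337} \approx -6974.3$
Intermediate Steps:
$E = \frac{10674}{4237}$ ($E = \frac{-30686 + 20012}{-41238 + 37001} = - \frac{10674}{-4237} = \left(-10674\right) \left(- \frac{1}{4237}\right) = \frac{10674}{4237} \approx 2.5192$)
$- \frac{17570}{E} = - \frac{17570}{\frac{10674}{4237}} = \left(-17570\right) \frac{4237}{10674} = - \frac{37222045}{5337}$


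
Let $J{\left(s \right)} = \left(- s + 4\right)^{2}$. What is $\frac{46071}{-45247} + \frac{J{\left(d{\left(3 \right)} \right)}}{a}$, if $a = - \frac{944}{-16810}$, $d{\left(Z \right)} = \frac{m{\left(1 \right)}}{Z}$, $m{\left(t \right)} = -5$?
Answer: $\frac{109711289507}{192209256} \approx 570.79$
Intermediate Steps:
$d{\left(Z \right)} = - \frac{5}{Z}$
$a = \frac{472}{8405}$ ($a = \left(-944\right) \left(- \frac{1}{16810}\right) = \frac{472}{8405} \approx 0.056157$)
$J{\left(s \right)} = \left(4 - s\right)^{2}$
$\frac{46071}{-45247} + \frac{J{\left(d{\left(3 \right)} \right)}}{a} = \frac{46071}{-45247} + \frac{\left(-4 - \frac{5}{3}\right)^{2}}{\frac{472}{8405}} = 46071 \left(- \frac{1}{45247}\right) + \left(-4 - \frac{5}{3}\right)^{2} \cdot \frac{8405}{472} = - \frac{46071}{45247} + \left(-4 - \frac{5}{3}\right)^{2} \cdot \frac{8405}{472} = - \frac{46071}{45247} + \left(- \frac{17}{3}\right)^{2} \cdot \frac{8405}{472} = - \frac{46071}{45247} + \frac{289}{9} \cdot \frac{8405}{472} = - \frac{46071}{45247} + \frac{2429045}{4248} = \frac{109711289507}{192209256}$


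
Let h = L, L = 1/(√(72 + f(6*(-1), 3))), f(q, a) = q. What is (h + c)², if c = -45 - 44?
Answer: (5874 - √66)²/4356 ≈ 7899.1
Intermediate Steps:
L = √66/66 (L = 1/(√(72 + 6*(-1))) = 1/(√(72 - 6)) = 1/(√66) = √66/66 ≈ 0.12309)
h = √66/66 ≈ 0.12309
c = -89
(h + c)² = (√66/66 - 89)² = (-89 + √66/66)²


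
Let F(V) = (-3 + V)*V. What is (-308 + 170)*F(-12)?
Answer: -24840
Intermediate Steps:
F(V) = V*(-3 + V)
(-308 + 170)*F(-12) = (-308 + 170)*(-12*(-3 - 12)) = -(-1656)*(-15) = -138*180 = -24840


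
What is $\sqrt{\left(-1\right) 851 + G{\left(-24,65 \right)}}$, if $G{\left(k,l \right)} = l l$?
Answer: $\sqrt{3374} \approx 58.086$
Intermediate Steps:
$G{\left(k,l \right)} = l^{2}$
$\sqrt{\left(-1\right) 851 + G{\left(-24,65 \right)}} = \sqrt{\left(-1\right) 851 + 65^{2}} = \sqrt{-851 + 4225} = \sqrt{3374}$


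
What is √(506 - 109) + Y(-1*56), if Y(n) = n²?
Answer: 3136 + √397 ≈ 3155.9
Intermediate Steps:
√(506 - 109) + Y(-1*56) = √(506 - 109) + (-1*56)² = √397 + (-56)² = √397 + 3136 = 3136 + √397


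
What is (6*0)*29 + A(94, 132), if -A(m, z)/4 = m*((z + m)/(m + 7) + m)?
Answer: -3654720/101 ≈ -36185.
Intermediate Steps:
A(m, z) = -4*m*(m + (m + z)/(7 + m)) (A(m, z) = -4*m*((z + m)/(m + 7) + m) = -4*m*((m + z)/(7 + m) + m) = -4*m*(m + (m + z)/(7 + m)))
(6*0)*29 + A(94, 132) = (6*0)*29 - 4*94*(132 + 94**2 + 8*94)/(7 + 94) = 0*29 - 4*94*(132 + 8836 + 752)/101 = 0 - 4*94*1/101*9720 = 0 - 3654720/101 = -3654720/101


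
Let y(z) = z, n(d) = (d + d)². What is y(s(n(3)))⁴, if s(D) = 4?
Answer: 256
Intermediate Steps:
n(d) = 4*d² (n(d) = (2*d)² = 4*d²)
y(s(n(3)))⁴ = 4⁴ = 256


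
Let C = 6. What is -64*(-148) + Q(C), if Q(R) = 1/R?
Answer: 56833/6 ≈ 9472.2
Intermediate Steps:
-64*(-148) + Q(C) = -64*(-148) + 1/6 = 9472 + ⅙ = 56833/6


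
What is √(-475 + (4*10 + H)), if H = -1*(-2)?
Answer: I*√433 ≈ 20.809*I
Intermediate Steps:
H = 2
√(-475 + (4*10 + H)) = √(-475 + (4*10 + 2)) = √(-475 + (40 + 2)) = √(-475 + 42) = √(-433) = I*√433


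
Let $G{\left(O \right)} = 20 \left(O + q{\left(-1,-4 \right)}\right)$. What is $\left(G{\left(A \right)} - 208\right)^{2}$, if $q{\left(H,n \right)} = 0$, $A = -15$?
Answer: $258064$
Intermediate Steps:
$G{\left(O \right)} = 20 O$ ($G{\left(O \right)} = 20 \left(O + 0\right) = 20 O$)
$\left(G{\left(A \right)} - 208\right)^{2} = \left(20 \left(-15\right) - 208\right)^{2} = \left(-300 - 208\right)^{2} = \left(-508\right)^{2} = 258064$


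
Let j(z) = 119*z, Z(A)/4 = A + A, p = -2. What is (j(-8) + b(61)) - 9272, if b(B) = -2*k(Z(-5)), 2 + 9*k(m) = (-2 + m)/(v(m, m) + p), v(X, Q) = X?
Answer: -92014/9 ≈ -10224.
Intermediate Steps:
Z(A) = 8*A (Z(A) = 4*(A + A) = 4*(2*A) = 8*A)
k(m) = -⅑ (k(m) = -2/9 + ((-2 + m)/(m - 2))/9 = -2/9 + ((-2 + m)/(-2 + m))/9 = -2/9 + (⅑)*1 = -2/9 + ⅑ = -⅑)
b(B) = 2/9 (b(B) = -2*(-⅑) = 2/9)
(j(-8) + b(61)) - 9272 = (119*(-8) + 2/9) - 9272 = (-952 + 2/9) - 9272 = -8566/9 - 9272 = -92014/9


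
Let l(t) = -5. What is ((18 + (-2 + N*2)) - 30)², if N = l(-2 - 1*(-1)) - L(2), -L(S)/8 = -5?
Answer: 10816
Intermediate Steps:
L(S) = 40 (L(S) = -8*(-5) = 40)
N = -45 (N = -5 - 1*40 = -5 - 40 = -45)
((18 + (-2 + N*2)) - 30)² = ((18 + (-2 - 45*2)) - 30)² = ((18 + (-2 - 90)) - 30)² = ((18 - 92) - 30)² = (-74 - 30)² = (-104)² = 10816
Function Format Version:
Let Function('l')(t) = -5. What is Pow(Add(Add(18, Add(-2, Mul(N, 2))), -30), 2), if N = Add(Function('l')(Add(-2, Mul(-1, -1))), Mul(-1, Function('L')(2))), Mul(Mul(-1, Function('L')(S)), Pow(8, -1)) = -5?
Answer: 10816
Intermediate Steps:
Function('L')(S) = 40 (Function('L')(S) = Mul(-8, -5) = 40)
N = -45 (N = Add(-5, Mul(-1, 40)) = Add(-5, -40) = -45)
Pow(Add(Add(18, Add(-2, Mul(N, 2))), -30), 2) = Pow(Add(Add(18, Add(-2, Mul(-45, 2))), -30), 2) = Pow(Add(Add(18, Add(-2, -90)), -30), 2) = Pow(Add(Add(18, -92), -30), 2) = Pow(Add(-74, -30), 2) = Pow(-104, 2) = 10816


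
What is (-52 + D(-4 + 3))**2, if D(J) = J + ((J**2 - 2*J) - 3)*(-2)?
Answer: 2809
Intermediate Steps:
D(J) = 6 - 2*J**2 + 5*J (D(J) = J + (-3 + J**2 - 2*J)*(-2) = J + (6 - 2*J**2 + 4*J) = 6 - 2*J**2 + 5*J)
(-52 + D(-4 + 3))**2 = (-52 + (6 - 2*(-4 + 3)**2 + 5*(-4 + 3)))**2 = (-52 + (6 - 2*(-1)**2 + 5*(-1)))**2 = (-52 + (6 - 2*1 - 5))**2 = (-52 + (6 - 2 - 5))**2 = (-52 - 1)**2 = (-53)**2 = 2809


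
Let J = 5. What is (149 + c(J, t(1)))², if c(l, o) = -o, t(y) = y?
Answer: 21904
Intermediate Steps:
(149 + c(J, t(1)))² = (149 - 1*1)² = (149 - 1)² = 148² = 21904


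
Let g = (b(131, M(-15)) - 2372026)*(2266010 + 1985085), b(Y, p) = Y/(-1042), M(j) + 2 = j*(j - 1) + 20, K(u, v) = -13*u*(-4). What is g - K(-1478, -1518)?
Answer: -10507224075755233/1042 ≈ -1.0084e+13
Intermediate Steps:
K(u, v) = 52*u
M(j) = 18 + j*(-1 + j) (M(j) = -2 + (j*(j - 1) + 20) = -2 + (j*(-1 + j) + 20) = -2 + (20 + j*(-1 + j)) = 18 + j*(-1 + j))
b(Y, p) = -Y/1042 (b(Y, p) = Y*(-1/1042) = -Y/1042)
g = -10507224155839185/1042 (g = (-1/1042*131 - 2372026)*(2266010 + 1985085) = (-131/1042 - 2372026)*4251095 = -2471651223/1042*4251095 = -10507224155839185/1042 ≈ -1.0084e+13)
g - K(-1478, -1518) = -10507224155839185/1042 - 52*(-1478) = -10507224155839185/1042 - 1*(-76856) = -10507224155839185/1042 + 76856 = -10507224075755233/1042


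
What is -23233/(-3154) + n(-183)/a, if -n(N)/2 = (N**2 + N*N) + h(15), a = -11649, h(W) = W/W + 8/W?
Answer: 10397221699/551114190 ≈ 18.866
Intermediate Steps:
h(W) = 1 + 8/W
n(N) = -46/15 - 4*N**2 (n(N) = -2*((N**2 + N*N) + (8 + 15)/15) = -2*((N**2 + N**2) + (1/15)*23) = -2*(2*N**2 + 23/15) = -2*(23/15 + 2*N**2) = -46/15 - 4*N**2)
-23233/(-3154) + n(-183)/a = -23233/(-3154) + (-46/15 - 4*(-183)**2)/(-11649) = -23233*(-1/3154) + (-46/15 - 4*33489)*(-1/11649) = 23233/3154 + (-46/15 - 133956)*(-1/11649) = 23233/3154 - 2009386/15*(-1/11649) = 23233/3154 + 2009386/174735 = 10397221699/551114190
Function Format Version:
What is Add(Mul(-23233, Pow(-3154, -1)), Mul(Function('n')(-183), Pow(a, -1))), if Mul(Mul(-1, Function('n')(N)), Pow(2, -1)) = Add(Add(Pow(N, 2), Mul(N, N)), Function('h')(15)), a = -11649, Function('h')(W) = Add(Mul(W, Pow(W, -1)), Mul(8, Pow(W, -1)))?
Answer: Rational(10397221699, 551114190) ≈ 18.866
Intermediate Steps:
Function('h')(W) = Add(1, Mul(8, Pow(W, -1)))
Function('n')(N) = Add(Rational(-46, 15), Mul(-4, Pow(N, 2))) (Function('n')(N) = Mul(-2, Add(Add(Pow(N, 2), Mul(N, N)), Mul(Pow(15, -1), Add(8, 15)))) = Mul(-2, Add(Add(Pow(N, 2), Pow(N, 2)), Mul(Rational(1, 15), 23))) = Mul(-2, Add(Mul(2, Pow(N, 2)), Rational(23, 15))) = Mul(-2, Add(Rational(23, 15), Mul(2, Pow(N, 2)))) = Add(Rational(-46, 15), Mul(-4, Pow(N, 2))))
Add(Mul(-23233, Pow(-3154, -1)), Mul(Function('n')(-183), Pow(a, -1))) = Add(Mul(-23233, Pow(-3154, -1)), Mul(Add(Rational(-46, 15), Mul(-4, Pow(-183, 2))), Pow(-11649, -1))) = Add(Mul(-23233, Rational(-1, 3154)), Mul(Add(Rational(-46, 15), Mul(-4, 33489)), Rational(-1, 11649))) = Add(Rational(23233, 3154), Mul(Add(Rational(-46, 15), -133956), Rational(-1, 11649))) = Add(Rational(23233, 3154), Mul(Rational(-2009386, 15), Rational(-1, 11649))) = Add(Rational(23233, 3154), Rational(2009386, 174735)) = Rational(10397221699, 551114190)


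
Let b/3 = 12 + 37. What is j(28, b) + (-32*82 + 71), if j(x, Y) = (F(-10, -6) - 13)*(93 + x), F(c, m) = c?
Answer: -5336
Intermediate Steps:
b = 147 (b = 3*(12 + 37) = 3*49 = 147)
j(x, Y) = -2139 - 23*x (j(x, Y) = (-10 - 13)*(93 + x) = -23*(93 + x) = -2139 - 23*x)
j(28, b) + (-32*82 + 71) = (-2139 - 23*28) + (-32*82 + 71) = (-2139 - 644) + (-2624 + 71) = -2783 - 2553 = -5336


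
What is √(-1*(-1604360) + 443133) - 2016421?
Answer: -2016421 + √2047493 ≈ -2.0150e+6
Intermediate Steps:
√(-1*(-1604360) + 443133) - 2016421 = √(1604360 + 443133) - 2016421 = √2047493 - 2016421 = -2016421 + √2047493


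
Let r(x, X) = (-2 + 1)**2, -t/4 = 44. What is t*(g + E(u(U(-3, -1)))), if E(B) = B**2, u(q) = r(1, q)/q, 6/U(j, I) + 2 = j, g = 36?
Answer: -58124/9 ≈ -6458.2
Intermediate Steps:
U(j, I) = 6/(-2 + j)
t = -176 (t = -4*44 = -176)
r(x, X) = 1 (r(x, X) = (-1)**2 = 1)
u(q) = 1/q
t*(g + E(u(U(-3, -1)))) = -176*(36 + (1/(6/(-2 - 3)))**2) = -176*(36 + (1/(6/(-5)))**2) = -176*(36 + (1/(6*(-1/5)))**2) = -176*(36 + (1/(-6/5))**2) = -176*(36 + (-5/6)**2) = -176*(36 + 25/36) = -176*1321/36 = -58124/9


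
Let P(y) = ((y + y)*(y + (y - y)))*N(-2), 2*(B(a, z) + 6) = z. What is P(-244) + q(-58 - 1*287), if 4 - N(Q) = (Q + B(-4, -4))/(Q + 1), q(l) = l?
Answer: -714777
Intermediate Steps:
B(a, z) = -6 + z/2
N(Q) = 4 - (-8 + Q)/(1 + Q) (N(Q) = 4 - (Q + (-6 + (1/2)*(-4)))/(Q + 1) = 4 - (Q + (-6 - 2))/(1 + Q) = 4 - (Q - 8)/(1 + Q) = 4 - (-8 + Q)/(1 + Q))
P(y) = -12*y**2 (P(y) = ((y + y)*(y + (y - y)))*(3*(4 - 2)/(1 - 2)) = ((2*y)*(y + 0))*(3*2/(-1)) = ((2*y)*y)*(3*(-1)*2) = (2*y**2)*(-6) = -12*y**2)
P(-244) + q(-58 - 1*287) = -12*(-244)**2 + (-58 - 1*287) = -12*59536 + (-58 - 287) = -714432 - 345 = -714777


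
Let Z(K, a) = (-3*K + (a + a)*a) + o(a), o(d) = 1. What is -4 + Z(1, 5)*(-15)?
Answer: -724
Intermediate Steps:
Z(K, a) = 1 - 3*K + 2*a² (Z(K, a) = (-3*K + (a + a)*a) + 1 = (-3*K + (2*a)*a) + 1 = (-3*K + 2*a²) + 1 = 1 - 3*K + 2*a²)
-4 + Z(1, 5)*(-15) = -4 + (1 - 3*1 + 2*5²)*(-15) = -4 + (1 - 3 + 2*25)*(-15) = -4 + (1 - 3 + 50)*(-15) = -4 + 48*(-15) = -4 - 720 = -724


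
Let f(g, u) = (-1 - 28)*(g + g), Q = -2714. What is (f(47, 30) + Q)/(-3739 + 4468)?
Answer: -5440/729 ≈ -7.4623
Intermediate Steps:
f(g, u) = -58*g
(f(47, 30) + Q)/(-3739 + 4468) = (-58*47 - 2714)/(-3739 + 4468) = (-2726 - 2714)/729 = -5440*1/729 = -5440/729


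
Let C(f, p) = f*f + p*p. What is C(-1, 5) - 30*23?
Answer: -664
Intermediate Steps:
C(f, p) = f² + p²
C(-1, 5) - 30*23 = ((-1)² + 5²) - 30*23 = (1 + 25) - 690 = 26 - 690 = -664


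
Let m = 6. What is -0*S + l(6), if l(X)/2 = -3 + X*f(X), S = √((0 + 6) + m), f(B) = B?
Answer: 66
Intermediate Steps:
S = 2*√3 (S = √((0 + 6) + 6) = √(6 + 6) = √12 = 2*√3 ≈ 3.4641)
l(X) = -6 + 2*X² (l(X) = 2*(-3 + X*X) = 2*(-3 + X²) = -6 + 2*X²)
-0*S + l(6) = -0*2*√3 + (-6 + 2*6²) = -152*0 + (-6 + 2*36) = 0 + (-6 + 72) = 0 + 66 = 66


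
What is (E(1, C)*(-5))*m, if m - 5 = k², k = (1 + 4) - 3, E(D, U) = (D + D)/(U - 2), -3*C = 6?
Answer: 45/2 ≈ 22.500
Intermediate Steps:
C = -2 (C = -⅓*6 = -2)
E(D, U) = 2*D/(-2 + U) (E(D, U) = (2*D)/(-2 + U) = 2*D/(-2 + U))
k = 2 (k = 5 - 3 = 2)
m = 9 (m = 5 + 2² = 5 + 4 = 9)
(E(1, C)*(-5))*m = ((2*1/(-2 - 2))*(-5))*9 = ((2*1/(-4))*(-5))*9 = ((2*1*(-¼))*(-5))*9 = -½*(-5)*9 = (5/2)*9 = 45/2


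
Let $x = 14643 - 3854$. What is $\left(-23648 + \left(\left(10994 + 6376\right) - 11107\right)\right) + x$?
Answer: $-6596$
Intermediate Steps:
$x = 10789$
$\left(-23648 + \left(\left(10994 + 6376\right) - 11107\right)\right) + x = \left(-23648 + \left(\left(10994 + 6376\right) - 11107\right)\right) + 10789 = \left(-23648 + \left(17370 - 11107\right)\right) + 10789 = \left(-23648 + 6263\right) + 10789 = -17385 + 10789 = -6596$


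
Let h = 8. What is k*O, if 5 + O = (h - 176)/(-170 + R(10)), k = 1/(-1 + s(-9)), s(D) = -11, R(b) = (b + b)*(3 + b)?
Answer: 103/180 ≈ 0.57222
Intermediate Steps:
R(b) = 2*b*(3 + b) (R(b) = (2*b)*(3 + b) = 2*b*(3 + b))
k = -1/12 (k = 1/(-1 - 11) = 1/(-12) = -1/12 ≈ -0.083333)
O = -103/15 (O = -5 + (8 - 176)/(-170 + 2*10*(3 + 10)) = -5 - 168/(-170 + 2*10*13) = -5 - 168/(-170 + 260) = -5 - 168/90 = -5 - 168*1/90 = -5 - 28/15 = -103/15 ≈ -6.8667)
k*O = -1/12*(-103/15) = 103/180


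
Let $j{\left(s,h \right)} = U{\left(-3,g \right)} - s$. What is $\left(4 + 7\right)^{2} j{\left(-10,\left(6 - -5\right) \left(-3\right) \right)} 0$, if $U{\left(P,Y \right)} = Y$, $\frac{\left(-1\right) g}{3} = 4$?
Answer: $0$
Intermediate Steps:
$g = -12$ ($g = \left(-3\right) 4 = -12$)
$j{\left(s,h \right)} = -12 - s$
$\left(4 + 7\right)^{2} j{\left(-10,\left(6 - -5\right) \left(-3\right) \right)} 0 = \left(4 + 7\right)^{2} \left(-12 - -10\right) 0 = 11^{2} \left(-12 + 10\right) 0 = 121 \left(\left(-2\right) 0\right) = 121 \cdot 0 = 0$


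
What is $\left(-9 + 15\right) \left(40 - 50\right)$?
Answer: $-60$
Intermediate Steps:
$\left(-9 + 15\right) \left(40 - 50\right) = 6 \left(-10\right) = -60$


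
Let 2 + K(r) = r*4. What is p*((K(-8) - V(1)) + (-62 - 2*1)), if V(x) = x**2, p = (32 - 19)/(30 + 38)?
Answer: -1287/68 ≈ -18.926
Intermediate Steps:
K(r) = -2 + 4*r (K(r) = -2 + r*4 = -2 + 4*r)
p = 13/68 ≈ 0.19118
p*((K(-8) - V(1)) + (-62 - 2*1)) = 13*(((-2 + 4*(-8)) - 1*1**2) + (-62 - 2*1))/68 = 13*(((-2 - 32) - 1*1) + (-62 - 2))/68 = 13*((-34 - 1) - 64)/68 = 13*(-35 - 64)/68 = (13/68)*(-99) = -1287/68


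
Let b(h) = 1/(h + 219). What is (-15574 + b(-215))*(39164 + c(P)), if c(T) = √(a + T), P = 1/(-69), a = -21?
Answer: -609930345 - 103825*I*√4002/92 ≈ -6.0993e+8 - 71393.0*I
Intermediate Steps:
P = -1/69 ≈ -0.014493
b(h) = 1/(219 + h)
c(T) = √(-21 + T)
(-15574 + b(-215))*(39164 + c(P)) = (-15574 + 1/(219 - 215))*(39164 + √(-21 - 1/69)) = (-15574 + 1/4)*(39164 + √(-1450/69)) = (-15574 + ¼)*(39164 + 5*I*√4002/69) = -62295*(39164 + 5*I*√4002/69)/4 = -609930345 - 103825*I*√4002/92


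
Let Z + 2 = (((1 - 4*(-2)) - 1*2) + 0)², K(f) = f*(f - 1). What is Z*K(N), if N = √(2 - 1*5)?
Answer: -141 - 47*I*√3 ≈ -141.0 - 81.406*I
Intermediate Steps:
N = I*√3 (N = √(2 - 5) = √(-3) = I*√3 ≈ 1.732*I)
K(f) = f*(-1 + f)
Z = 47 (Z = -2 + (((1 - 4*(-2)) - 1*2) + 0)² = -2 + (((1 + 8) - 2) + 0)² = -2 + ((9 - 2) + 0)² = -2 + (7 + 0)² = -2 + 7² = -2 + 49 = 47)
Z*K(N) = 47*((I*√3)*(-1 + I*√3)) = 47*(I*√3*(-1 + I*√3)) = 47*I*√3*(-1 + I*√3)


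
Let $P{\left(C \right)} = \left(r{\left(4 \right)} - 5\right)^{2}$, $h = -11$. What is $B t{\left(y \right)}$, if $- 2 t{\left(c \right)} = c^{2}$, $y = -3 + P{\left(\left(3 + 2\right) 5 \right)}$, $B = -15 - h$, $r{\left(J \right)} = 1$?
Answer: $338$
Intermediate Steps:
$P{\left(C \right)} = 16$ ($P{\left(C \right)} = \left(1 - 5\right)^{2} = \left(-4\right)^{2} = 16$)
$B = -4$ ($B = -15 - -11 = -15 + 11 = -4$)
$y = 13$ ($y = -3 + 16 = 13$)
$t{\left(c \right)} = - \frac{c^{2}}{2}$
$B t{\left(y \right)} = - 4 \left(- \frac{13^{2}}{2}\right) = - 4 \left(\left(- \frac{1}{2}\right) 169\right) = \left(-4\right) \left(- \frac{169}{2}\right) = 338$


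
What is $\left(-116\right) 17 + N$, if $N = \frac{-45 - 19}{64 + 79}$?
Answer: $- \frac{282060}{143} \approx -1972.4$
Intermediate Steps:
$N = - \frac{64}{143} \approx -0.44755$
$\left(-116\right) 17 + N = \left(-116\right) 17 - \frac{64}{143} = -1972 - \frac{64}{143} = - \frac{282060}{143}$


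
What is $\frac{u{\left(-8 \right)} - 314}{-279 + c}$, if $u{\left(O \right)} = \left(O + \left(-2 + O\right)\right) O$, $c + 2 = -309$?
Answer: $\frac{17}{59} \approx 0.28814$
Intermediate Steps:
$c = -311$ ($c = -2 - 309 = -311$)
$u{\left(O \right)} = O \left(-2 + 2 O\right)$ ($u{\left(O \right)} = \left(-2 + 2 O\right) O = O \left(-2 + 2 O\right)$)
$\frac{u{\left(-8 \right)} - 314}{-279 + c} = \frac{2 \left(-8\right) \left(-1 - 8\right) - 314}{-279 - 311} = \frac{2 \left(-8\right) \left(-9\right) - 314}{-590} = \left(144 - 314\right) \left(- \frac{1}{590}\right) = \left(-170\right) \left(- \frac{1}{590}\right) = \frac{17}{59}$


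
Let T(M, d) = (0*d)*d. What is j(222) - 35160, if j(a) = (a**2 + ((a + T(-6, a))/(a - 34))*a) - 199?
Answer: 666796/47 ≈ 14187.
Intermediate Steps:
T(M, d) = 0 (T(M, d) = 0*d = 0)
j(a) = -199 + a**2 + a**2/(-34 + a) (j(a) = (a**2 + ((a + 0)/(a - 34))*a) - 199 = (a**2 + (a/(-34 + a))*a) - 199 = (a**2 + a**2/(-34 + a)) - 199 = -199 + a**2 + a**2/(-34 + a))
j(222) - 35160 = (6766 + 222**3 - 199*222 - 33*222**2)/(-34 + 222) - 35160 = (6766 + 10941048 - 44178 - 33*49284)/188 - 35160 = (6766 + 10941048 - 44178 - 1626372)/188 - 35160 = (1/188)*9277264 - 35160 = 2319316/47 - 35160 = 666796/47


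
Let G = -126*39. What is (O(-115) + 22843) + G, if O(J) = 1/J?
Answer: 2061834/115 ≈ 17929.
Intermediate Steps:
G = -4914
(O(-115) + 22843) + G = (1/(-115) + 22843) - 4914 = (-1/115 + 22843) - 4914 = 2626944/115 - 4914 = 2061834/115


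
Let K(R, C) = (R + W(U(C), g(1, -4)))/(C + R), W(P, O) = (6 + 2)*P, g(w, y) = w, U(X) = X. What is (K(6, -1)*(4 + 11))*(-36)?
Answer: 216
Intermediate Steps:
W(P, O) = 8*P
K(R, C) = (R + 8*C)/(C + R)
(K(6, -1)*(4 + 11))*(-36) = (((6 + 8*(-1))/(-1 + 6))*(4 + 11))*(-36) = (((6 - 8)/5)*15)*(-36) = (((⅕)*(-2))*15)*(-36) = -⅖*15*(-36) = -6*(-36) = 216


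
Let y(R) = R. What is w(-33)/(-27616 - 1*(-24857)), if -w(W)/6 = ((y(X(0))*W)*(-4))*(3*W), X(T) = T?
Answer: 0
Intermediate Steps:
w(W) = 0 (w(W) = -6*(0*W)*(-4)*3*W = -6*0*(-4)*3*W = -0*3*W = -6*0 = 0)
w(-33)/(-27616 - 1*(-24857)) = 0/(-27616 - 1*(-24857)) = 0/(-27616 + 24857) = 0/(-2759) = 0*(-1/2759) = 0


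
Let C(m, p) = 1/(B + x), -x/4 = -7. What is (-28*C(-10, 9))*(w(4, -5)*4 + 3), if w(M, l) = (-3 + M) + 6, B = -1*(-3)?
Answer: -28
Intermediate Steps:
B = 3
x = 28 (x = -4*(-7) = 28)
w(M, l) = 3 + M
C(m, p) = 1/31 (C(m, p) = 1/(3 + 28) = 1/31)
(-28*C(-10, 9))*(w(4, -5)*4 + 3) = (-28*1/31)*((3 + 4)*4 + 3) = -28*(7*4 + 3)/31 = -28*(28 + 3)/31 = -28/31*31 = -28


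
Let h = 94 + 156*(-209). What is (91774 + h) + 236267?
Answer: 295531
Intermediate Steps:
h = -32510 (h = 94 - 32604 = -32510)
(91774 + h) + 236267 = (91774 - 32510) + 236267 = 59264 + 236267 = 295531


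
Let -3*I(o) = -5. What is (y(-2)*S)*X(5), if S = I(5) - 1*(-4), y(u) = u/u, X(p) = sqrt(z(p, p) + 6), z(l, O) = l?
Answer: 17*sqrt(11)/3 ≈ 18.794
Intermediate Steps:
I(o) = 5/3 (I(o) = -1/3*(-5) = 5/3)
X(p) = sqrt(6 + p) (X(p) = sqrt(p + 6) = sqrt(6 + p))
y(u) = 1
S = 17/3 (S = 5/3 - 1*(-4) = 5/3 + 4 = 17/3 ≈ 5.6667)
(y(-2)*S)*X(5) = (1*(17/3))*sqrt(6 + 5) = 17*sqrt(11)/3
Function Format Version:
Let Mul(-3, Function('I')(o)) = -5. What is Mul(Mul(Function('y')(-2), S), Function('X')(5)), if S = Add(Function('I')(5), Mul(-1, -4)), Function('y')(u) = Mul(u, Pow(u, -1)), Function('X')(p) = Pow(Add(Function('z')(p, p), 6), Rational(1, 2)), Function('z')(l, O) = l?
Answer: Mul(Rational(17, 3), Pow(11, Rational(1, 2))) ≈ 18.794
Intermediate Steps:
Function('I')(o) = Rational(5, 3) (Function('I')(o) = Mul(Rational(-1, 3), -5) = Rational(5, 3))
Function('X')(p) = Pow(Add(6, p), Rational(1, 2)) (Function('X')(p) = Pow(Add(p, 6), Rational(1, 2)) = Pow(Add(6, p), Rational(1, 2)))
Function('y')(u) = 1
S = Rational(17, 3) (S = Add(Rational(5, 3), Mul(-1, -4)) = Add(Rational(5, 3), 4) = Rational(17, 3) ≈ 5.6667)
Mul(Mul(Function('y')(-2), S), Function('X')(5)) = Mul(Mul(1, Rational(17, 3)), Pow(Add(6, 5), Rational(1, 2))) = Mul(Rational(17, 3), Pow(11, Rational(1, 2)))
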